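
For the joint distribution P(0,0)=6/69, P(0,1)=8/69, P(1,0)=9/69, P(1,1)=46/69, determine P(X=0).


P(X=0) = P(0,0)+P(0,1) = 6/69 + 8/69 = 14/69

14/69


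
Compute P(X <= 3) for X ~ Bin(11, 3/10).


P(X<=3) = P(X=0) + P(X=1) + P(X=2) + P(X=3)
= 1977326743/100000000000 + 9321683217/100000000000 + 3995007093/20000000000 + 5136437691/20000000000
= 1423905847/2500000000

1423905847/2500000000


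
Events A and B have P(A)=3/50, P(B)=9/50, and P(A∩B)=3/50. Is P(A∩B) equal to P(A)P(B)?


P(A)*P(B) = 3/50*9/50 = 27/2500
P(A∩B) = 3/50 != 27/2500, so not independent

No, A and B are not independent


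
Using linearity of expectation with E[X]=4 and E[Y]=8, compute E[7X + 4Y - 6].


E[7X + 4Y - 6] = 7*E[X] + 4*E[Y] - 6
= (7)*(4) + (4)*(8) + (-6)
= 28 + 32 - 6 = 54

54


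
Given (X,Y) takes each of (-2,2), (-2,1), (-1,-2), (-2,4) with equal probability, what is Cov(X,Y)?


E[X]=-7/4, E[Y]=5/4, E[XY]=-3
Cov(X,Y) = E[XY] - E[X]E[Y] = -3 + 7/4*5/4 = -13/16

-13/16


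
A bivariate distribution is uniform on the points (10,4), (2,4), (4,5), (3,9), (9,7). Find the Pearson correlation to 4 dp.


Cov(X,Y) = -0.8800, Var(X) = 10.6400, Var(Y) = 3.7600
rho = Cov/(sqrt(VarX)*sqrt(VarY)) = -0.1391

-0.1391


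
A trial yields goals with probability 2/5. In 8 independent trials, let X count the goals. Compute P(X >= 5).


P(X>=5) = P(X=5) + P(X=6) + P(X=7) + P(X=8)
= 48384/390625 + 16128/390625 + 3072/390625 + 256/390625
= 13568/78125

13568/78125


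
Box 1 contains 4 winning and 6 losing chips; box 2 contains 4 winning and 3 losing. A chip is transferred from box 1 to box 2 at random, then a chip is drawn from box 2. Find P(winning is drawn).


P(transfer winning) = 4/10 = 2/5; P(transfer losing) = 3/5
If winning transferred: Urn II has 5 winning of 8, so P(winning|winning moved) = 5/8
If losing transferred: Urn II has 4 winning of 8, so P(winning|losing moved) = 1/2
By total probability: P(winning) = 2/5*5/8 + 3/5*1/2 = 11/20

11/20


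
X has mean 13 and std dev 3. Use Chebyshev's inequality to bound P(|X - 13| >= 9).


k = 9/3 = 3
Chebyshev: P(|X-mu| >= k*sigma) <= 1/k^2 = 1/3^2 = 1/9

1/9


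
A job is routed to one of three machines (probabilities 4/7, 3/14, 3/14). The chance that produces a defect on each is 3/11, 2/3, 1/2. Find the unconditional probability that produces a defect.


P(A) = P(A|B1)P(B1) + P(A|B2)P(B2) + P(A|B3)P(B3)
= 3/11*4/7 + 2/3*3/14 + 1/2*3/14
= 12/77 + 1/7 + 3/28 = 125/308

125/308


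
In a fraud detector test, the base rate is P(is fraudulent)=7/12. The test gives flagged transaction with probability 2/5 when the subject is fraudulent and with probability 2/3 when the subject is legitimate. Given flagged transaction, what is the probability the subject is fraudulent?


P(A) = P(A|B)P(B) + P(A|B')P(B') = 2/5*7/12 + 2/3*5/12 = 23/45
P(B|A) = P(A|B)P(B)/P(A) = (7/30)/(23/45) = 21/46

21/46


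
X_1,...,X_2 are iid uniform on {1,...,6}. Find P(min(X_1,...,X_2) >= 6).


P(min >= 6) = P(all X_i >= 6) = (P(X_1 >= 6))^2
= (1/6)^2 = 1/36

1/36


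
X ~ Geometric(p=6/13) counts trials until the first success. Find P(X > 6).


P(X > 6) = P(first 6 trials all fail) = (1-p)^6 = (7/13)^6 = 117649/4826809

117649/4826809


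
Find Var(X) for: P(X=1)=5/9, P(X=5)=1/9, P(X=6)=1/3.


E[X] = 28/9, E[X^2] = 46/3
Var(X) = E[X^2] - (E[X])^2 = 46/3 - (28/9)^2 = 458/81

458/81


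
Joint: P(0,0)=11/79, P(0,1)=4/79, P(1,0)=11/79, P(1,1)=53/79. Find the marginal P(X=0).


P(X=0) = P(0,0)+P(0,1) = 11/79 + 4/79 = 15/79

15/79


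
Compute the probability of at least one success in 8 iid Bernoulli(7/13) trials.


P(at least one) = 1 - P(none)
P(none) = (1 - 7/13)^8 = (6/13)^8 = 1679616/815730721
P(at least one) = 1 - 1679616/815730721 = 814051105/815730721

814051105/815730721


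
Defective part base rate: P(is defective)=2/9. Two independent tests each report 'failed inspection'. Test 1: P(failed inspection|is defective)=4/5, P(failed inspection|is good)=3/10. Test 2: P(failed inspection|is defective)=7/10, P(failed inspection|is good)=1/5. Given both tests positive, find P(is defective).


After test 1: P(+) = 4/5*2/9 + 3/10*7/9 = 37/90
P(B|+) = (8/45)/(37/90) = 16/37
After test 2 (use post1 as new prior): P(+) = 7/10*16/37 + 1/5*21/37 = 77/185
P(B|+,+) = (56/185)/(77/185) = 8/11

8/11


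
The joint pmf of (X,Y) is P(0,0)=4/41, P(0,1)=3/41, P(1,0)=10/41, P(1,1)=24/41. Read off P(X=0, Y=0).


Read from table: P(X=0, Y=0) = 4/41

4/41


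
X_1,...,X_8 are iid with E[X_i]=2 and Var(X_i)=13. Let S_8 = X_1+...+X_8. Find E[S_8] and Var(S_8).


E[S_n] = n*mu = 8*2 = 16
Var(S_n) = n*sigma^2 = 8*13 = 104

E[S_8]=16, Var(S_8)=104


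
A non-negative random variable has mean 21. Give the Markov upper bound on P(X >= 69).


Markov: P(X >= a) <= E[X]/a
P(X >= 69) <= 21/69 = 7/23

7/23


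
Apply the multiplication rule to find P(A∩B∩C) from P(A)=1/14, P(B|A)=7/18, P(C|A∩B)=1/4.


P(A∩B∩C) = P(A) * P(B|A) * P(C|A∩B)
= 1/14 * 7/18 * 1/4
= 1/36 * 1/4 = 1/144

1/144


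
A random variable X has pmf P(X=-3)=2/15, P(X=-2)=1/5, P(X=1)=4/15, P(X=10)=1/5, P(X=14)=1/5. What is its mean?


E[X] = sum(x * P(x))
= -3*2/15 - 2*1/5 + 1*4/15 + 10*1/5 + 14*1/5
= 64/15

64/15


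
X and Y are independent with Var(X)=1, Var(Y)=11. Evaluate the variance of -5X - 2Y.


Independence => Cov(X,Y)=0
Var(-5X - 2Y) = (-5)^2*Var(X) + (-2)^2*Var(Y)
= 25*1 + 4*11 = 69

69


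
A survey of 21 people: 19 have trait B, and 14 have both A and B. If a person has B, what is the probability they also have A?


P(A|B) = P(A∩B)/P(B) = (14/21)/(19/21) = 14/19

14/19


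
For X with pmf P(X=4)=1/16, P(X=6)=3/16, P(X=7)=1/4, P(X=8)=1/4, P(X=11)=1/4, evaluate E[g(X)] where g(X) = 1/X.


E[1/X] = sum(g(x)*P(x))
= 1/4*1/16 + 1/6*3/16 + 1/7*1/4 + 1/8*1/4 + 1/11*1/4
= 673/4928

673/4928


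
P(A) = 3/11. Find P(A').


P(A') = 1 - P(A) = 1 - 3/11 = 8/11

8/11


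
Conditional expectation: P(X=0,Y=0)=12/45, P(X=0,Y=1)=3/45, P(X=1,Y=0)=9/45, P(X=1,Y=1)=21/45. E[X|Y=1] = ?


P(Y=1) = 24/45
E[X|Y=1] = (0*3 + 1*21)/24 = 21/24 = 7/8

7/8


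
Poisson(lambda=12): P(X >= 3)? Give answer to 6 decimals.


P(X>=3) = 1 - P(X<=2) = 1 - (e^(-12)*12^0/0! + e^(-12)*12^1/1! + e^(-12)*12^2/2!)
≈ 1 - (0.0000061442 + 0.0000737305 + 0.0004423833)
= 1 - 0.0005222580 = 0.9994777420
≈ 0.999478

0.999478


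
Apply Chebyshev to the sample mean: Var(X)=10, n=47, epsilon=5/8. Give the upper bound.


Var(Xbar) = Var(X)/n = 10/47
Chebyshev: P(|Xbar-mu| >= 5/8) <= Var(Xbar)/(5/8)^2 = (10/47)/(25/64) = 128/235

128/235


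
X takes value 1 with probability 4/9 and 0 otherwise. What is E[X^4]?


For Bernoulli: X in {0,1}
E[X^4] = 0^4*(1-4/9) + 1^4*4/9 = 4/9

4/9


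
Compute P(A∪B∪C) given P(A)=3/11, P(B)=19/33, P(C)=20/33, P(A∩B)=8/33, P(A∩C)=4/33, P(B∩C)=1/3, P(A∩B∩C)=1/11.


P(A∪B∪C) = P(A)+P(B)+P(C) - P(AB)-P(AC)-P(BC) + P(ABC)
= 3/11+19/33+20/33 - 8/33-4/33-1/3 + 1/11
= 28/33

28/33


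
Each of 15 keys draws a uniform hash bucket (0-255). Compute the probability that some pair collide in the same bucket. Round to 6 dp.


P(all different) = prod((256-i)/256 for i=0..14) = 0.658279
P(at least one match) = 1 - 0.658279 = 0.341721

0.341721


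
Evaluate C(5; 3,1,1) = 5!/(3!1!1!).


5! = 120
Denominator: 3!=6 * 1!=1 * 1!=1
Coefficient = 120 / 6 = 20

20


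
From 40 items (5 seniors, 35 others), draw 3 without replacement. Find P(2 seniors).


P(X=2) = C(5,2)*C(35,1) / C(40,3)
= 10*35 / 9880
= 350/9880 = 35/988

35/988


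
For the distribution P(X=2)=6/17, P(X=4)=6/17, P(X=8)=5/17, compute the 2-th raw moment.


E[X^2] = sum(x^2 * P(x))
= 4*6/17 + 16*6/17 + 64*5/17
= 440/17

440/17


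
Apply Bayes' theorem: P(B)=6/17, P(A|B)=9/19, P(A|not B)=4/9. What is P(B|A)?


P(A) = P(A|B)P(B) + P(A|B')P(B') = 9/19*6/17 + 4/9*11/17 = 1322/2907
P(B|A) = P(A|B)P(B)/P(A) = (54/323)/(1322/2907) = 243/661

243/661


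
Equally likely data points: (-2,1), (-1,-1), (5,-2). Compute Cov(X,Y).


E[X]=2/3, E[Y]=-2/3, E[XY]=-11/3
Cov(X,Y) = E[XY] - E[X]E[Y] = -11/3 - 2/3*-2/3 = -29/9

-29/9


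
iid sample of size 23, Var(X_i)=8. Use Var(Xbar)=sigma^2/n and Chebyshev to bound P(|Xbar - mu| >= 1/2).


Var(Xbar) = Var(X)/n = 8/23
Chebyshev: P(|Xbar-mu| >= 1/2) <= Var(Xbar)/(1/2)^2 = (8/23)/(1/4) = 32/23
Bound exceeds 1, so trivial bound: 1

1


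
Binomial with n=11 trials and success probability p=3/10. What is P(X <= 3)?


P(X<=3) = P(X=0) + P(X=1) + P(X=2) + P(X=3)
= 1977326743/100000000000 + 9321683217/100000000000 + 3995007093/20000000000 + 5136437691/20000000000
= 1423905847/2500000000

1423905847/2500000000


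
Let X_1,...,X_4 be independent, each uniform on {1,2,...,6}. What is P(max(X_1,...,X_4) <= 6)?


P(max <= 6) = P(all X_i <= 6) = (P(X_1 <= 6))^4
= (6/6)^4 = 1^4 = 1

1


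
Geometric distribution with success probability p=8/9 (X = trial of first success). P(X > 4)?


P(X > 4) = P(first 4 trials all fail) = (1-p)^4 = (1/9)^4 = 1/6561

1/6561


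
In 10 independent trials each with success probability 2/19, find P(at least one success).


P(at least one) = 1 - P(none)
P(none) = (1 - 2/19)^10 = (17/19)^10 = 2015993900449/6131066257801
P(at least one) = 1 - 2015993900449/6131066257801 = 4115072357352/6131066257801

4115072357352/6131066257801


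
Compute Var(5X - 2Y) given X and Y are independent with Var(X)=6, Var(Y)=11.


Independence => Cov(X,Y)=0
Var(5X - 2Y) = 5^2*Var(X) + (-2)^2*Var(Y)
= 25*6 + 4*11 = 194

194


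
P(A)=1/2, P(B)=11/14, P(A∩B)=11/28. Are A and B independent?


P(A)*P(B) = 1/2*11/14 = 11/28
P(A∩B) = 11/28, which equals P(A)P(B), so independent

Yes, A and B are independent


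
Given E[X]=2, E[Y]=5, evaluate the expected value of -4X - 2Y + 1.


E[-4X - 2Y + 1] = -4*E[X] - 2*E[Y] + 1
= (-4)*(2) + (-2)*(5) + (1)
= -8 - 10 + 1 = -17

-17


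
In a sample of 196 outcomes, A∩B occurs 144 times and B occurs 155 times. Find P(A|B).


P(A|B) = P(A∩B)/P(B) = (144/196)/(155/196) = 144/155

144/155


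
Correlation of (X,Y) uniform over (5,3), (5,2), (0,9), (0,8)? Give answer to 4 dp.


Cov(X,Y) = -7.5000, Var(X) = 6.2500, Var(Y) = 9.2500
rho = Cov/(sqrt(VarX)*sqrt(VarY)) = -0.9864

-0.9864


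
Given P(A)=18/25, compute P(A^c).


P(A') = 1 - P(A) = 1 - 18/25 = 7/25

7/25


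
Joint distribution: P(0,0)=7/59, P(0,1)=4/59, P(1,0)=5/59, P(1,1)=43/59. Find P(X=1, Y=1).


Read from table: P(X=1, Y=1) = 43/59

43/59


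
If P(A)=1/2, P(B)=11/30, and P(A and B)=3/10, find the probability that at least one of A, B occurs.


P(A∪B) = P(A) + P(B) - P(A∩B)
= 1/2 + 11/30 - 3/10 = 17/30

17/30


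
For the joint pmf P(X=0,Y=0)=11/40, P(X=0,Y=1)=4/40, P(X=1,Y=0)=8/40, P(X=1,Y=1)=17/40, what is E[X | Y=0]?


P(Y=0) = 19/40
E[X|Y=0] = (0*11 + 1*8)/19 = 8/19

8/19


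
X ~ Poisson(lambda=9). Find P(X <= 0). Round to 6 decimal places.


P(X<=0) = e^(-9)*9^0/0!
≈ 0.0001234098
≈ 0.000123

0.000123


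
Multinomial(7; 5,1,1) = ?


7! = 5040
Denominator: 5!=120 * 1!=1 * 1!=1
Coefficient = 5040 / 120 = 42

42


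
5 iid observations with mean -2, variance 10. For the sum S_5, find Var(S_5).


By independence, Var(S_n) = n*Var(X_1) = 5*10 = 50

50


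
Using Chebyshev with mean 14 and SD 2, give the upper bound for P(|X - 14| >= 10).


k = 10/2 = 5
Chebyshev: P(|X-mu| >= k*sigma) <= 1/k^2 = 1/5^2 = 1/25

1/25


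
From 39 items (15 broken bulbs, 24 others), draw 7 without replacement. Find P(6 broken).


P(X=6) = C(15,6)*C(24,1) / C(39,7)
= 5005*24 / 15380937
= 120120/15380937 = 280/35853

280/35853


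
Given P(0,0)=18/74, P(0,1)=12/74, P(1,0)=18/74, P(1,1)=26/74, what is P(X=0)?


P(X=0) = P(0,0)+P(0,1) = 18/74 + 12/74 = 30/74 = 15/37

15/37


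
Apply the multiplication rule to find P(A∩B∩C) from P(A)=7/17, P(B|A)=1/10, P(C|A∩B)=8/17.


P(A∩B∩C) = P(A) * P(B|A) * P(C|A∩B)
= 7/17 * 1/10 * 8/17
= 7/170 * 8/17 = 28/1445

28/1445


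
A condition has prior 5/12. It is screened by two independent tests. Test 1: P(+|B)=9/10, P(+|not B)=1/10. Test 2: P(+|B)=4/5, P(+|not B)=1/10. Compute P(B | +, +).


After test 1: P(+) = 9/10*5/12 + 1/10*7/12 = 13/30
P(B|+) = (3/8)/(13/30) = 45/52
After test 2 (use post1 as new prior): P(+) = 4/5*45/52 + 1/10*7/52 = 367/520
P(B|+,+) = (9/13)/(367/520) = 360/367

360/367


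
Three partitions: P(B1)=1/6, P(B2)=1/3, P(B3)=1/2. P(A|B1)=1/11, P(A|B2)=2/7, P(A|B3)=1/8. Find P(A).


P(A) = P(A|B1)P(B1) + P(A|B2)P(B2) + P(A|B3)P(B3)
= 1/11*1/6 + 2/7*1/3 + 1/8*1/2
= 1/66 + 2/21 + 1/16 = 213/1232

213/1232


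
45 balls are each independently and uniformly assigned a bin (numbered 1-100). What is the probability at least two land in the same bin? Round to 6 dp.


P(all different) = prod((100-i)/100 for i=0..44) = 0.000007
P(at least one match) = 1 - 0.000007 = 0.999993

0.999993


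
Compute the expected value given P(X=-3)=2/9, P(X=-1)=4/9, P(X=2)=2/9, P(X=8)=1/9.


E[X] = sum(x * P(x))
= -3*2/9 - 1*4/9 + 2*2/9 + 8*1/9
= 2/9

2/9


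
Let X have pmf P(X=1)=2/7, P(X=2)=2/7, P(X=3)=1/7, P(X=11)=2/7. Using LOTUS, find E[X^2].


E[X^2] = sum(g(x)*P(x))
= 1*2/7 + 4*2/7 + 9*1/7 + 121*2/7
= 261/7

261/7


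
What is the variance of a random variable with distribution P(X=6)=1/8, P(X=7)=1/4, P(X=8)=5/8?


E[X] = 15/2, E[X^2] = 227/4
Var(X) = E[X^2] - (E[X])^2 = 227/4 - (15/2)^2 = 1/2

1/2


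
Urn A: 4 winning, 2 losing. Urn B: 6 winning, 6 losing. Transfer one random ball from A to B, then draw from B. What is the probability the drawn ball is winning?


P(transfer winning) = 4/6 = 2/3; P(transfer losing) = 1/3
If winning transferred: Urn II has 7 winning of 13, so P(winning|winning moved) = 7/13
If losing transferred: Urn II has 6 winning of 13, so P(winning|losing moved) = 6/13
By total probability: P(winning) = 2/3*7/13 + 1/3*6/13 = 20/39

20/39


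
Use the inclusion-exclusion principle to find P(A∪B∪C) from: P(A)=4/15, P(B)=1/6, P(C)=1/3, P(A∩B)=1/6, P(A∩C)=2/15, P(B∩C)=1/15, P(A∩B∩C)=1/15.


P(A∪B∪C) = P(A)+P(B)+P(C) - P(AB)-P(AC)-P(BC) + P(ABC)
= 4/15+1/6+1/3 - 1/6-2/15-1/15 + 1/15
= 7/15

7/15


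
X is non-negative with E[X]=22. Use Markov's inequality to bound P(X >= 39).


Markov: P(X >= a) <= E[X]/a
P(X >= 39) <= 22/39

22/39


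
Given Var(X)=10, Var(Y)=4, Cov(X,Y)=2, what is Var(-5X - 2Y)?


Var(-5X - 2Y) = (-5)^2*Var(X) + (-2)^2*Var(Y) + 2*(-5)*(-2)*Cov(X,Y)
= 25*10 + 4*4 + 20*2
= 250 + 16 + 40 = 306

306


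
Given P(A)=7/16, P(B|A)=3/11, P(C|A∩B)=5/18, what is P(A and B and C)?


P(A∩B∩C) = P(A) * P(B|A) * P(C|A∩B)
= 7/16 * 3/11 * 5/18
= 21/176 * 5/18 = 35/1056

35/1056


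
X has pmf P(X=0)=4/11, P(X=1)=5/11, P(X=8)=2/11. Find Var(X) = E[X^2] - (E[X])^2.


E[X] = 21/11, E[X^2] = 133/11
Var(X) = E[X^2] - (E[X])^2 = 133/11 - (21/11)^2 = 1022/121

1022/121


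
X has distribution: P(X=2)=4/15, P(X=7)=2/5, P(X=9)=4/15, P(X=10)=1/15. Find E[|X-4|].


E[|X-4|] = sum(g(x)*P(x))
= 2*4/15 + 3*2/5 + 5*4/15 + 6*1/15
= 52/15

52/15


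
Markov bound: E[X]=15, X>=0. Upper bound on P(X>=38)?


Markov: P(X >= a) <= E[X]/a
P(X >= 38) <= 15/38

15/38


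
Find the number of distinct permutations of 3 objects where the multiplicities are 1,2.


3! = 6
Denominator: 1!=1 * 2!=2
Coefficient = 6 / 2 = 3

3


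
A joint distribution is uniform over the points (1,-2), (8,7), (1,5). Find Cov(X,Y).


E[X]=10/3, E[Y]=10/3, E[XY]=59/3
Cov(X,Y) = E[XY] - E[X]E[Y] = 59/3 - 10/3*10/3 = 77/9

77/9


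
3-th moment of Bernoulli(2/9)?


For Bernoulli: X in {0,1}
E[X^3] = 0^3*(1-2/9) + 1^3*2/9 = 2/9

2/9


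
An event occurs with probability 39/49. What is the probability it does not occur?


P(A') = 1 - P(A) = 1 - 39/49 = 10/49

10/49


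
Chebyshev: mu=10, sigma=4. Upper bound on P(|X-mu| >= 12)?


k = 12/4 = 3
Chebyshev: P(|X-mu| >= k*sigma) <= 1/k^2 = 1/3^2 = 1/9

1/9


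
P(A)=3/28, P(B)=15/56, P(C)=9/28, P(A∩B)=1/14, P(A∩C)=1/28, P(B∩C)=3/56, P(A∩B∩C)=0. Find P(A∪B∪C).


P(A∪B∪C) = P(A)+P(B)+P(C) - P(AB)-P(AC)-P(BC) + P(ABC)
= 3/28+15/56+9/28 - 1/14-1/28-3/56 + 0
= 15/28

15/28


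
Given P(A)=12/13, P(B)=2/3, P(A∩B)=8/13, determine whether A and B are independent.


P(A)*P(B) = 12/13*2/3 = 8/13
P(A∩B) = 8/13, which equals P(A)P(B), so independent

Yes, A and B are independent


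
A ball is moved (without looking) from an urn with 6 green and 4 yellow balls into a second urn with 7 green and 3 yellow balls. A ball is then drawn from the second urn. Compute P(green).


P(transfer green) = 6/10 = 3/5; P(transfer yellow) = 2/5
If green transferred: Urn II has 8 green of 11, so P(green|green moved) = 8/11
If yellow transferred: Urn II has 7 green of 11, so P(green|yellow moved) = 7/11
By total probability: P(green) = 3/5*8/11 + 2/5*7/11 = 38/55

38/55


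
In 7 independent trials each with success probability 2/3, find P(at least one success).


P(at least one) = 1 - P(none)
P(none) = (1 - 2/3)^7 = (1/3)^7 = 1/2187
P(at least one) = 1 - 1/2187 = 2186/2187

2186/2187


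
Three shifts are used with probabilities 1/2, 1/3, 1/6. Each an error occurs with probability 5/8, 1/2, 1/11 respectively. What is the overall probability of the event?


P(A) = P(A|B1)P(B1) + P(A|B2)P(B2) + P(A|B3)P(B3)
= 5/8*1/2 + 1/2*1/3 + 1/11*1/6
= 5/16 + 1/6 + 1/66 = 87/176

87/176


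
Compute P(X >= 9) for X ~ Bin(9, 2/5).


P(X>=9) = P(X=9)
= 512/1953125
= 512/1953125

512/1953125


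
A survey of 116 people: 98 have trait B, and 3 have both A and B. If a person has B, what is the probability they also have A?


P(A|B) = P(A∩B)/P(B) = (3/116)/(98/116) = 3/98

3/98


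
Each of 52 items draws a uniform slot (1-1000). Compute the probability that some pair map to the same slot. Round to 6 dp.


P(all different) = prod((1000-i)/1000 for i=0..51) = 0.259404
P(at least one match) = 1 - 0.259404 = 0.740596

0.740596


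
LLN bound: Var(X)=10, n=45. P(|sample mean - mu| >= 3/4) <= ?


Var(Xbar) = Var(X)/n = 10/45
Chebyshev: P(|Xbar-mu| >= 3/4) <= Var(Xbar)/(3/4)^2 = (2/9)/(9/16) = 32/81

32/81


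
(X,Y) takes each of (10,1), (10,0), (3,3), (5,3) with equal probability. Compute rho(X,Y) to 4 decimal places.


Cov(X,Y) = -3.7500, Var(X) = 9.5000, Var(Y) = 1.6875
rho = Cov/(sqrt(VarX)*sqrt(VarY)) = -0.9366

-0.9366


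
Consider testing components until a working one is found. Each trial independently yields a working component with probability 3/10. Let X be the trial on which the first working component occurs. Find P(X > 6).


P(X > 6) = P(first 6 trials all fail) = (1-p)^6 = (7/10)^6 = 117649/1000000

117649/1000000


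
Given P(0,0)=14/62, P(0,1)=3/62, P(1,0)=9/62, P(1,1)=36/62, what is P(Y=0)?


P(Y=0) = P(0,0)+P(1,0) = 14/62 + 9/62 = 23/62

23/62


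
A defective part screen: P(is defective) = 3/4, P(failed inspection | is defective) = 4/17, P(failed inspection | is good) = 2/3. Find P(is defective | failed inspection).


P(A) = P(A|B)P(B) + P(A|B')P(B') = 4/17*3/4 + 2/3*1/4 = 35/102
P(B|A) = P(A|B)P(B)/P(A) = (3/17)/(35/102) = 18/35

18/35


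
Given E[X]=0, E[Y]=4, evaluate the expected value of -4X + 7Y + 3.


E[-4X + 7Y + 3] = -4*E[X] + 7*E[Y] + 3
= (-4)*(0) + (7)*(4) + (3)
= 0 + 28 + 3 = 31

31


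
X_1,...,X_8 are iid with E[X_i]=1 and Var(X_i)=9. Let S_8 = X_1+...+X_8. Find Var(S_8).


By independence, Var(S_n) = n*Var(X_1) = 8*9 = 72

72


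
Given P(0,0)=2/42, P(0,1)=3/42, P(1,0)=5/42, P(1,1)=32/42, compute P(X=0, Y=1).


Read from table: P(X=0, Y=1) = 3/42 = 1/14

1/14


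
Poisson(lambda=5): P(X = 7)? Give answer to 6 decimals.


P(X=7) = e^(-5) * 5^7 / 7!
≈ 0.006737946999 * 78125 / 5040
≈ 0.104445

0.104445


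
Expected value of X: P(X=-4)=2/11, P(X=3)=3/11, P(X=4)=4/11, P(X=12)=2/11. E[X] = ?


E[X] = sum(x * P(x))
= -4*2/11 + 3*3/11 + 4*4/11 + 12*2/11
= 41/11

41/11


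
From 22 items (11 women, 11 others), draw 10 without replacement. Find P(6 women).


P(X=6) = C(11,6)*C(11,4) / C(22,10)
= 462*330 / 646646
= 152460/646646 = 990/4199

990/4199


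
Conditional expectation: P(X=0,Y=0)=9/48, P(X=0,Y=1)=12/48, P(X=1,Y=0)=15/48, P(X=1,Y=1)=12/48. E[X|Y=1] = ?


P(Y=1) = 24/48
E[X|Y=1] = (0*12 + 1*12)/24 = 12/24 = 1/2

1/2


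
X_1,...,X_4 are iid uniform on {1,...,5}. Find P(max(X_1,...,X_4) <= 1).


P(max <= 1) = P(all X_i <= 1) = (P(X_1 <= 1))^4
= (1/5)^4 = 1/625

1/625


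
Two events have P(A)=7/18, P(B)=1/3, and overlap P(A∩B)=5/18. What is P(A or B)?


P(A∪B) = P(A) + P(B) - P(A∩B)
= 7/18 + 1/3 - 5/18 = 4/9

4/9


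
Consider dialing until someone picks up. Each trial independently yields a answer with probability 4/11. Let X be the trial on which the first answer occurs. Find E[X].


For geometric (trials until first success), E[X] = 1/p = 1/(4/11) = 11/4

11/4


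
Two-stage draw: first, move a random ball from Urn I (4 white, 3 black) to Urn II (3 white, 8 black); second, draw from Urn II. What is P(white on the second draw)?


P(transfer white) = 4/7; P(transfer black) = 3/7
If white transferred: Urn II has 4 white of 12, so P(white|white moved) = 1/3
If black transferred: Urn II has 3 white of 12, so P(white|black moved) = 1/4
By total probability: P(white) = 4/7*1/3 + 3/7*1/4 = 25/84

25/84


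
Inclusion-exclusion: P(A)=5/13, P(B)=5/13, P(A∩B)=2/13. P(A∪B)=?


P(A∪B) = P(A) + P(B) - P(A∩B)
= 5/13 + 5/13 - 2/13 = 8/13

8/13


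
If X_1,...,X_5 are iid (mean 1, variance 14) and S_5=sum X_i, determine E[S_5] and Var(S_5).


E[S_n] = n*mu = 5*1 = 5
Var(S_n) = n*sigma^2 = 5*14 = 70

E[S_5]=5, Var(S_5)=70


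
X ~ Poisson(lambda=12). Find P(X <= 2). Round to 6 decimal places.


P(X<=2) = e^(-12)*12^0/0! + e^(-12)*12^1/1! + e^(-12)*12^2/2!
≈ 0.0000061442 + 0.0000737305 + 0.0004423833
= 0.0005222580
≈ 0.000522

0.000522


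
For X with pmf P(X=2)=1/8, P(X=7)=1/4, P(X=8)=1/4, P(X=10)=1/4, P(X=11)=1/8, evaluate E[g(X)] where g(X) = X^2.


E[X^2] = sum(g(x)*P(x))
= 4*1/8 + 49*1/4 + 64*1/4 + 100*1/4 + 121*1/8
= 551/8

551/8


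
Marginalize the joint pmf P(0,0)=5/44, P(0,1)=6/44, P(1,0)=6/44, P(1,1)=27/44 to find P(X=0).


P(X=0) = P(0,0)+P(0,1) = 5/44 + 6/44 = 11/44 = 1/4

1/4


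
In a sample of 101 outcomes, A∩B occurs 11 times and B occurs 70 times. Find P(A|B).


P(A|B) = P(A∩B)/P(B) = (11/101)/(70/101) = 11/70

11/70


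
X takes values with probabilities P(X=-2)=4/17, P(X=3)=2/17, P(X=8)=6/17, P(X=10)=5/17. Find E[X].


E[X] = sum(x * P(x))
= -2*4/17 + 3*2/17 + 8*6/17 + 10*5/17
= 96/17

96/17


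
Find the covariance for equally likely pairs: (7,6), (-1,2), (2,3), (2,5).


E[X]=5/2, E[Y]=4, E[XY]=14
Cov(X,Y) = E[XY] - E[X]E[Y] = 14 - 5/2*4 = 4

4


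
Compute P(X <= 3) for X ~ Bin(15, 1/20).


P(X<=3) = P(X=0) + P(X=1) + P(X=2) + P(X=3)
= 15181127029874798299/32768000000000000000 + 2397020057348652363/6553600000000000000 + 883112652707398239/6553600000000000000 + 201411657635020651/6553600000000000000
= 8147212217082538641/8192000000000000000

8147212217082538641/8192000000000000000


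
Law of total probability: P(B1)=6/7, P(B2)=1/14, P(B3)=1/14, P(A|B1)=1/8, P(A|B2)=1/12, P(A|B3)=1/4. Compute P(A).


P(A) = P(A|B1)P(B1) + P(A|B2)P(B2) + P(A|B3)P(B3)
= 1/8*6/7 + 1/12*1/14 + 1/4*1/14
= 3/28 + 1/168 + 1/56 = 11/84

11/84


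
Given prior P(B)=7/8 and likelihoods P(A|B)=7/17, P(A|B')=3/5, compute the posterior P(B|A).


P(A) = P(A|B)P(B) + P(A|B')P(B') = 7/17*7/8 + 3/5*1/8 = 37/85
P(B|A) = P(A|B)P(B)/P(A) = (49/136)/(37/85) = 245/296

245/296


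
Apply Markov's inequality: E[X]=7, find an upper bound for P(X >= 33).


Markov: P(X >= a) <= E[X]/a
P(X >= 33) <= 7/33

7/33


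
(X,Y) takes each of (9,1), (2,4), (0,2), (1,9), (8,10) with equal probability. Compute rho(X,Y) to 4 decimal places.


Cov(X,Y) = 0.4000, Var(X) = 14.0000, Var(Y) = 13.3600
rho = Cov/(sqrt(VarX)*sqrt(VarY)) = 0.0292

0.0292


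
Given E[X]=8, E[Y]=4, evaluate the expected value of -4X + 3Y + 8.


E[-4X + 3Y + 8] = -4*E[X] + 3*E[Y] + 8
= (-4)*(8) + (3)*(4) + (8)
= -32 + 12 + 8 = -12

-12


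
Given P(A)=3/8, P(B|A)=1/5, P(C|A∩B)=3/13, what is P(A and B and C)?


P(A∩B∩C) = P(A) * P(B|A) * P(C|A∩B)
= 3/8 * 1/5 * 3/13
= 3/40 * 3/13 = 9/520

9/520


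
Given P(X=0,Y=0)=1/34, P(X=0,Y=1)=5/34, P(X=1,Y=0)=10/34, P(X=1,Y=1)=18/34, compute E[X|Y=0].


P(Y=0) = 11/34
E[X|Y=0] = (0*1 + 1*10)/11 = 10/11

10/11


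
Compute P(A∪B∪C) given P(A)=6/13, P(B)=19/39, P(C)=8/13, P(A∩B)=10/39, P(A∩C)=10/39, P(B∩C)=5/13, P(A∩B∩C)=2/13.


P(A∪B∪C) = P(A)+P(B)+P(C) - P(AB)-P(AC)-P(BC) + P(ABC)
= 6/13+19/39+8/13 - 10/39-10/39-5/13 + 2/13
= 32/39

32/39


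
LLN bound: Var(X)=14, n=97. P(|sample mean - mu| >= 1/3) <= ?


Var(Xbar) = Var(X)/n = 14/97
Chebyshev: P(|Xbar-mu| >= 1/3) <= Var(Xbar)/(1/3)^2 = (14/97)/(1/9) = 126/97
Bound exceeds 1, so trivial bound: 1

1


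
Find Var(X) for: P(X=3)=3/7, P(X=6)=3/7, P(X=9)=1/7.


E[X] = 36/7, E[X^2] = 216/7
Var(X) = E[X^2] - (E[X])^2 = 216/7 - (36/7)^2 = 216/49

216/49


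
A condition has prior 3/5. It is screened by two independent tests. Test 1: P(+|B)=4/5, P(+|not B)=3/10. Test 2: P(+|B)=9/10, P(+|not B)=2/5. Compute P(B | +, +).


After test 1: P(+) = 4/5*3/5 + 3/10*2/5 = 3/5
P(B|+) = (12/25)/(3/5) = 4/5
After test 2 (use post1 as new prior): P(+) = 9/10*4/5 + 2/5*1/5 = 4/5
P(B|+,+) = (18/25)/(4/5) = 9/10

9/10


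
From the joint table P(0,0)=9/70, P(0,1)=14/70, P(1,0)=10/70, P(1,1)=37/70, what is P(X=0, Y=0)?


Read from table: P(X=0, Y=0) = 9/70

9/70


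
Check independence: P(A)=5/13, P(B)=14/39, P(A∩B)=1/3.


P(A)*P(B) = 5/13*14/39 = 70/507
P(A∩B) = 1/3 != 70/507, so not independent

No, A and B are not independent


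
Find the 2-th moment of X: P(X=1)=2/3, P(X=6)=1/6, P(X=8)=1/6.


E[X^2] = sum(x^2 * P(x))
= 1*2/3 + 36*1/6 + 64*1/6
= 52/3

52/3


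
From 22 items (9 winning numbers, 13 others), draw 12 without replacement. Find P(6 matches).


P(X=6) = C(9,6)*C(13,6) / C(22,12)
= 84*1716 / 646646
= 144144/646646 = 72/323

72/323


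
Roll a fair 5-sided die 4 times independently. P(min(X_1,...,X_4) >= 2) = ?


P(min >= 2) = P(all X_i >= 2) = (P(X_1 >= 2))^4
= (4/5)^4 = 256/625

256/625


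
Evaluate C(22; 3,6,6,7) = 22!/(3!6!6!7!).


22! = 1124000727777607680000
Denominator: 3!=6 * 6!=720 * 6!=720 * 7!=5040
Coefficient = 1124000727777607680000 / 15676416000 = 71700108480

71700108480


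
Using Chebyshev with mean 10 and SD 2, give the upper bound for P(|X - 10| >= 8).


k = 8/2 = 4
Chebyshev: P(|X-mu| >= k*sigma) <= 1/k^2 = 1/4^2 = 1/16

1/16


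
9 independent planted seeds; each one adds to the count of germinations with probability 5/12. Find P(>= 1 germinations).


P(at least one) = 1 - P(none)
P(none) = (1 - 5/12)^9 = (7/12)^9 = 40353607/5159780352
P(at least one) = 1 - 40353607/5159780352 = 5119426745/5159780352

5119426745/5159780352


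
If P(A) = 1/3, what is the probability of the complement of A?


P(A') = 1 - P(A) = 1 - 1/3 = 2/3

2/3


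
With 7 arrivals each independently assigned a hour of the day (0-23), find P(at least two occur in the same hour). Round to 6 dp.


P(all different) = prod((24-i)/24 for i=0..6) = 0.380328
P(at least one match) = 1 - 0.380328 = 0.619672

0.619672


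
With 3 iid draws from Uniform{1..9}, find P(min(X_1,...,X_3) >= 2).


P(min >= 2) = P(all X_i >= 2) = (P(X_1 >= 2))^3
= (8/9)^3 = 512/729

512/729


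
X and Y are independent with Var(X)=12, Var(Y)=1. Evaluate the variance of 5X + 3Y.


Independence => Cov(X,Y)=0
Var(5X + 3Y) = 5^2*Var(X) + 3^2*Var(Y)
= 25*12 + 9*1 = 309

309


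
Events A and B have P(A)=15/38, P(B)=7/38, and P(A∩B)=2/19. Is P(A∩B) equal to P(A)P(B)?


P(A)*P(B) = 15/38*7/38 = 105/1444
P(A∩B) = 2/19 != 105/1444, so not independent

No, A and B are not independent


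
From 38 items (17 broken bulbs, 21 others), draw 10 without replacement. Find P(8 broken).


P(X=8) = C(17,8)*C(21,2) / C(38,10)
= 24310*210 / 472733756
= 5105100/472733756 = 6825/631997

6825/631997


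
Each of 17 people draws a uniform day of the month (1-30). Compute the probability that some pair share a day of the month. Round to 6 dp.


P(all different) = prod((30-i)/30 for i=0..16) = 0.003299
P(at least one match) = 1 - 0.003299 = 0.996701

0.996701


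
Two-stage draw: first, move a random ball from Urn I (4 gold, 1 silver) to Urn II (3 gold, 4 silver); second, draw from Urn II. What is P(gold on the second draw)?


P(transfer gold) = 4/5; P(transfer silver) = 1/5
If gold transferred: Urn II has 4 gold of 8, so P(gold|gold moved) = 1/2
If silver transferred: Urn II has 3 gold of 8, so P(gold|silver moved) = 3/8
By total probability: P(gold) = 4/5*1/2 + 1/5*3/8 = 19/40

19/40


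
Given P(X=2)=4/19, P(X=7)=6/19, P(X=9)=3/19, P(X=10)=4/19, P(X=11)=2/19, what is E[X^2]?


E[X^2] = sum(g(x)*P(x))
= 4*4/19 + 49*6/19 + 81*3/19 + 100*4/19 + 121*2/19
= 1195/19

1195/19


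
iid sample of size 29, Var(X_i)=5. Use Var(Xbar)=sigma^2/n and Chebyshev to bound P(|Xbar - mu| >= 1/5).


Var(Xbar) = Var(X)/n = 5/29
Chebyshev: P(|Xbar-mu| >= 1/5) <= Var(Xbar)/(1/5)^2 = (5/29)/(1/25) = 125/29
Bound exceeds 1, so trivial bound: 1

1


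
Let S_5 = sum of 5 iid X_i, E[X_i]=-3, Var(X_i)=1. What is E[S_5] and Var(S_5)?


E[S_n] = n*mu = 5*-3 = -15
Var(S_n) = n*sigma^2 = 5*1 = 5

E[S_5]=-15, Var(S_5)=5


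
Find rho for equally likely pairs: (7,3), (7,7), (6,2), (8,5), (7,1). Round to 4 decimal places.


Cov(X,Y) = 0.6000, Var(X) = 0.4000, Var(Y) = 4.6400
rho = Cov/(sqrt(VarX)*sqrt(VarY)) = 0.4404

0.4404


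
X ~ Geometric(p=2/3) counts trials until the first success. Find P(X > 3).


P(X > 3) = P(first 3 trials all fail) = (1-p)^3 = (1/3)^3 = 1/27

1/27


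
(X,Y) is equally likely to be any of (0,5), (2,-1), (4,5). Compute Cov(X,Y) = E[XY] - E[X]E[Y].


E[X]=2, E[Y]=3, E[XY]=6
Cov(X,Y) = E[XY] - E[X]E[Y] = 6 - 2*3 = 0

0


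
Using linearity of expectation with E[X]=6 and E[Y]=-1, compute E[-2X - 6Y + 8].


E[-2X - 6Y + 8] = -2*E[X] - 6*E[Y] + 8
= (-2)*(6) + (-6)*(-1) + (8)
= -12 + 6 + 8 = 2

2


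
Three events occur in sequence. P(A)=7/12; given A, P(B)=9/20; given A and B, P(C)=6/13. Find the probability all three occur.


P(A∩B∩C) = P(A) * P(B|A) * P(C|A∩B)
= 7/12 * 9/20 * 6/13
= 21/80 * 6/13 = 63/520

63/520


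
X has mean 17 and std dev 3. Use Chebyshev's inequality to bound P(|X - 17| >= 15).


k = 15/3 = 5
Chebyshev: P(|X-mu| >= k*sigma) <= 1/k^2 = 1/5^2 = 1/25

1/25


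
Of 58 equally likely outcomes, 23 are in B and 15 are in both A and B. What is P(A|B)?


P(A|B) = P(A∩B)/P(B) = (15/58)/(23/58) = 15/23

15/23


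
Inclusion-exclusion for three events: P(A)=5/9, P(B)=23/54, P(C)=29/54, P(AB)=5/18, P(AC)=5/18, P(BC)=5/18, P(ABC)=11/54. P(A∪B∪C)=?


P(A∪B∪C) = P(A)+P(B)+P(C) - P(AB)-P(AC)-P(BC) + P(ABC)
= 5/9+23/54+29/54 - 5/18-5/18-5/18 + 11/54
= 8/9

8/9


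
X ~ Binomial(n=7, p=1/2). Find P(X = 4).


P(X=4) = C(7,4) * p^4 * (1-p)^3
= 35 * 1/16 * 1/8
= 35/128

35/128


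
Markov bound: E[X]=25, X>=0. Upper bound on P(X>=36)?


Markov: P(X >= a) <= E[X]/a
P(X >= 36) <= 25/36

25/36


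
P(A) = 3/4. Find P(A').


P(A') = 1 - P(A) = 1 - 3/4 = 1/4

1/4


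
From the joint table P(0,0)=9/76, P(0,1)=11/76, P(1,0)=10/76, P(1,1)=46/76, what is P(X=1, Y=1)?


Read from table: P(X=1, Y=1) = 46/76 = 23/38

23/38


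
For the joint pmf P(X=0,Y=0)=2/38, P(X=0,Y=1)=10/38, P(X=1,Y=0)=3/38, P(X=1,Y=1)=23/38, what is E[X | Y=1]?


P(Y=1) = 33/38
E[X|Y=1] = (0*10 + 1*23)/33 = 23/33

23/33


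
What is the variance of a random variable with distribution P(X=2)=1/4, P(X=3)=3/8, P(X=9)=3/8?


E[X] = 5, E[X^2] = 139/4
Var(X) = E[X^2] - (E[X])^2 = 139/4 - (5)^2 = 39/4

39/4


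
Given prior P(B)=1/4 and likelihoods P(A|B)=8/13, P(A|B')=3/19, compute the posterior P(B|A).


P(A) = P(A|B)P(B) + P(A|B')P(B') = 8/13*1/4 + 3/19*3/4 = 269/988
P(B|A) = P(A|B)P(B)/P(A) = (2/13)/(269/988) = 152/269

152/269


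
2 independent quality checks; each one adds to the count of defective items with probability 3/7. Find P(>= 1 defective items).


P(at least one) = 1 - P(none)
P(none) = (1 - 3/7)^2 = (4/7)^2 = 16/49
P(at least one) = 1 - 16/49 = 33/49

33/49


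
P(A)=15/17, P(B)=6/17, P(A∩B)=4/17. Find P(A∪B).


P(A∪B) = P(A) + P(B) - P(A∩B)
= 15/17 + 6/17 - 4/17 = 1

1


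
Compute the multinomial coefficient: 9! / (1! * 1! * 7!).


9! = 362880
Denominator: 1!=1 * 1!=1 * 7!=5040
Coefficient = 362880 / 5040 = 72

72


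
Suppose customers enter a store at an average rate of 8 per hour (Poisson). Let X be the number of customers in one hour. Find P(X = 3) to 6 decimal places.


P(X=3) = e^(-8) * 8^3 / 3!
≈ 0.0003354626279 * 512 / 6
≈ 0.028626

0.028626


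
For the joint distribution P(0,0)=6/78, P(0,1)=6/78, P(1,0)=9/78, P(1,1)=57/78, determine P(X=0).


P(X=0) = P(0,0)+P(0,1) = 6/78 + 6/78 = 12/78 = 2/13

2/13


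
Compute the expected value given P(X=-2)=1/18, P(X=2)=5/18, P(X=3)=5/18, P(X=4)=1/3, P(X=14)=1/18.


E[X] = sum(x * P(x))
= -2*1/18 + 2*5/18 + 3*5/18 + 4*1/3 + 14*1/18
= 61/18

61/18


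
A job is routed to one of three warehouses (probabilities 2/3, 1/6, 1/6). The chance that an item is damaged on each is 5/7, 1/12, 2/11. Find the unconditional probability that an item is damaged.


P(A) = P(A|B1)P(B1) + P(A|B2)P(B2) + P(A|B3)P(B3)
= 5/7*2/3 + 1/12*1/6 + 2/11*1/6
= 10/21 + 1/72 + 1/33 = 2885/5544

2885/5544


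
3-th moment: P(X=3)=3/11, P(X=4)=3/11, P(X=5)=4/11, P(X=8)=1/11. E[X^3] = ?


E[X^3] = sum(x^3 * P(x))
= 27*3/11 + 64*3/11 + 125*4/11 + 512*1/11
= 1285/11

1285/11


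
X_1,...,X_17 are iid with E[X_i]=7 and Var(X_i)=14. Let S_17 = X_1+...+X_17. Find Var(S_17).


By independence, Var(S_n) = n*Var(X_1) = 17*14 = 238

238


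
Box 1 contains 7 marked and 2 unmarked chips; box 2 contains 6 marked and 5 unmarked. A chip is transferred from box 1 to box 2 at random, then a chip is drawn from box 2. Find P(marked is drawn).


P(transfer marked) = 7/9; P(transfer unmarked) = 2/9
If marked transferred: Urn II has 7 marked of 12, so P(marked|marked moved) = 7/12
If unmarked transferred: Urn II has 6 marked of 12, so P(marked|unmarked moved) = 1/2
By total probability: P(marked) = 7/9*7/12 + 2/9*1/2 = 61/108

61/108


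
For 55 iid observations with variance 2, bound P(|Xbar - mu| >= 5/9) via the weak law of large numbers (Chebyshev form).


Var(Xbar) = Var(X)/n = 2/55
Chebyshev: P(|Xbar-mu| >= 5/9) <= Var(Xbar)/(5/9)^2 = (2/55)/(25/81) = 162/1375

162/1375


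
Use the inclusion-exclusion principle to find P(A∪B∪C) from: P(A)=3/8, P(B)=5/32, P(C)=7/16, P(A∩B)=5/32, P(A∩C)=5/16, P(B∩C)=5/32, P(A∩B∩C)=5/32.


P(A∪B∪C) = P(A)+P(B)+P(C) - P(AB)-P(AC)-P(BC) + P(ABC)
= 3/8+5/32+7/16 - 5/32-5/16-5/32 + 5/32
= 1/2

1/2


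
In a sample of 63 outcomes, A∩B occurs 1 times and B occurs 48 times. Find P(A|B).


P(A|B) = P(A∩B)/P(B) = (1/63)/(48/63) = 1/48

1/48


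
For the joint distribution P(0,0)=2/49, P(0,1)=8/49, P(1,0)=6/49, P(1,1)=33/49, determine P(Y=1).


P(Y=1) = P(0,1)+P(1,1) = 8/49 + 33/49 = 41/49

41/49


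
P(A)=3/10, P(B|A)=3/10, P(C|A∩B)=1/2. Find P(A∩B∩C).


P(A∩B∩C) = P(A) * P(B|A) * P(C|A∩B)
= 3/10 * 3/10 * 1/2
= 9/100 * 1/2 = 9/200

9/200


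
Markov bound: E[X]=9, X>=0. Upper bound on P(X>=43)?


Markov: P(X >= a) <= E[X]/a
P(X >= 43) <= 9/43

9/43


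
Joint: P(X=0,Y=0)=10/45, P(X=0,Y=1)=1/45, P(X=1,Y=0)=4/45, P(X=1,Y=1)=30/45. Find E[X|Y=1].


P(Y=1) = 31/45
E[X|Y=1] = (0*1 + 1*30)/31 = 30/31

30/31


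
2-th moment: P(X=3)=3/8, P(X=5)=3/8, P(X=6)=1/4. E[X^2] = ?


E[X^2] = sum(x^2 * P(x))
= 9*3/8 + 25*3/8 + 36*1/4
= 87/4

87/4


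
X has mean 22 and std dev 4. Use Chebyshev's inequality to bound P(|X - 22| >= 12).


k = 12/4 = 3
Chebyshev: P(|X-mu| >= k*sigma) <= 1/k^2 = 1/3^2 = 1/9

1/9


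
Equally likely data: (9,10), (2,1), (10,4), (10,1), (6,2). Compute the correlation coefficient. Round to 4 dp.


Cov(X,Y) = 4.1600, Var(X) = 9.4400, Var(Y) = 11.4400
rho = Cov/(sqrt(VarX)*sqrt(VarY)) = 0.4003

0.4003


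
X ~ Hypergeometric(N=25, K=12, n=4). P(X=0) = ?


P(X=0) = C(12,0)*C(13,4) / C(25,4)
= 1*715 / 12650
= 715/12650 = 13/230

13/230


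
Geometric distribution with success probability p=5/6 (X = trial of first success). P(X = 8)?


P(X=8) = (1-p)^7 * p = (1/6)^7 * 5/6
= 1/279936 * 5/6 = 5/1679616

5/1679616


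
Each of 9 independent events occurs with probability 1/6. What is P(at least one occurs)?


P(at least one) = 1 - P(none)
P(none) = (1 - 1/6)^9 = (5/6)^9 = 1953125/10077696
P(at least one) = 1 - 1953125/10077696 = 8124571/10077696

8124571/10077696


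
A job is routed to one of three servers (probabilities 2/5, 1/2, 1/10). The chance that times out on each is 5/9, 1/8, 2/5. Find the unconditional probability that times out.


P(A) = P(A|B1)P(B1) + P(A|B2)P(B2) + P(A|B3)P(B3)
= 5/9*2/5 + 1/8*1/2 + 2/5*1/10
= 2/9 + 1/16 + 1/25 = 1169/3600

1169/3600


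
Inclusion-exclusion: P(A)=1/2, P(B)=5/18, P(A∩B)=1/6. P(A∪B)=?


P(A∪B) = P(A) + P(B) - P(A∩B)
= 1/2 + 5/18 - 1/6 = 11/18

11/18


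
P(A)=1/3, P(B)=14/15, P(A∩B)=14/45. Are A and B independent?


P(A)*P(B) = 1/3*14/15 = 14/45
P(A∩B) = 14/45, which equals P(A)P(B), so independent

Yes, A and B are independent


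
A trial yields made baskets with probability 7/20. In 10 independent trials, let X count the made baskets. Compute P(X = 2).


P(X=2) = C(10,2) * p^2 * (1-p)^8
= 45 * 49/400 * 815730721/25600000000
= 359737247961/2048000000000

359737247961/2048000000000


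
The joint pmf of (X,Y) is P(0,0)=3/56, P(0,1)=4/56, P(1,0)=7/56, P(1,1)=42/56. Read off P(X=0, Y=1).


Read from table: P(X=0, Y=1) = 4/56 = 1/14

1/14


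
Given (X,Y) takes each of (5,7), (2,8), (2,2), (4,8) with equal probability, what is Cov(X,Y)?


E[X]=13/4, E[Y]=25/4, E[XY]=87/4
Cov(X,Y) = E[XY] - E[X]E[Y] = 87/4 - 13/4*25/4 = 23/16

23/16


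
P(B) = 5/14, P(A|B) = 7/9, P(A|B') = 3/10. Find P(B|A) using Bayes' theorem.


P(A) = P(A|B)P(B) + P(A|B')P(B') = 7/9*5/14 + 3/10*9/14 = 593/1260
P(B|A) = P(A|B)P(B)/P(A) = (5/18)/(593/1260) = 350/593

350/593


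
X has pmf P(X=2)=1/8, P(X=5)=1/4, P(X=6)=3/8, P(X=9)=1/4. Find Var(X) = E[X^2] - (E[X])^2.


E[X] = 6, E[X^2] = 81/2
Var(X) = E[X^2] - (E[X])^2 = 81/2 - (6)^2 = 9/2

9/2


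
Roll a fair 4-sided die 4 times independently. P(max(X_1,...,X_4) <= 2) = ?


P(max <= 2) = P(all X_i <= 2) = (P(X_1 <= 2))^4
= (2/4)^4 = (1/2)^4 = 1/16

1/16


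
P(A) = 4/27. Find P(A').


P(A') = 1 - P(A) = 1 - 4/27 = 23/27

23/27


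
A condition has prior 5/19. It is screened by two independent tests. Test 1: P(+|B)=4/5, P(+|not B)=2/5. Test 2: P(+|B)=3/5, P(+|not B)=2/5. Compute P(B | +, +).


After test 1: P(+) = 4/5*5/19 + 2/5*14/19 = 48/95
P(B|+) = (4/19)/(48/95) = 5/12
After test 2 (use post1 as new prior): P(+) = 3/5*5/12 + 2/5*7/12 = 29/60
P(B|+,+) = (1/4)/(29/60) = 15/29

15/29


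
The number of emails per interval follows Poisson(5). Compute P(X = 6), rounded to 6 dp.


P(X=6) = e^(-5) * 5^6 / 6!
≈ 0.006737946999 * 15625 / 720
≈ 0.146223

0.146223


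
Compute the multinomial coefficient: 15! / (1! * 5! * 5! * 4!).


15! = 1307674368000
Denominator: 1!=1 * 5!=120 * 5!=120 * 4!=24
Coefficient = 1307674368000 / 345600 = 3783780

3783780
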